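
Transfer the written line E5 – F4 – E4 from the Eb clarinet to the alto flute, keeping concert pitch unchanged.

First find concert pitch: the Eb clarinet sounds a minor third above written, so E5 F4 E4 sounds G5 Ab4 G4.
Then write for alto flute: it sounds a perfect fourth below written, so the part must be a perfect fourth above concert.
G5 → C6
Ab4 → Db5
G4 → C5

C6 Db5 C5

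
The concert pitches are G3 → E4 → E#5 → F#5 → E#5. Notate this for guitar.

The guitar sounds a perfect octave below written, so the written part must be a perfect octave above concert — transpose each note up.
G3 -> G4
E4 -> E5
E#5 -> E#6
F#5 -> F#6
E#5 -> E#6

G4 E5 E#6 F#6 E#6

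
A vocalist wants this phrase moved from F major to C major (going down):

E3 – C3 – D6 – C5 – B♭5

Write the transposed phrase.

B2 G2 A5 G4 F5

F major to C major down is a perfect fourth, so every note moves down by that interval.
E3 becomes B2
C3 becomes G2
D6 becomes A5
C5 becomes G4
Bb5 becomes F5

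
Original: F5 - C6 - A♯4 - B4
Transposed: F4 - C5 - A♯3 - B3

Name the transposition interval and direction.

down a perfect octave

From F5 to F4 is 8 letter names — an octave of some quality.
F4 to F5 is 12 semitones, which makes it a perfect octave; the second version is lower, so the direction is down.
Checking another pair — B4 → B3 — gives the same interval.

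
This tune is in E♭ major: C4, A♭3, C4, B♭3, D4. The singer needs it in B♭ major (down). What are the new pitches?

G3 Eb3 G3 F3 A3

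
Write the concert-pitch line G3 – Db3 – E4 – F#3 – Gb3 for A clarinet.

Bb3 Fb3 G4 A3 Bbb3

Written C4 sounds as A3 on the A clarinet, so concert pitches are written a minor third up.
G3 gives Bb3
Db3 gives Fb3
E4 gives G4
F#3 gives A3
Gb3 gives Bbb3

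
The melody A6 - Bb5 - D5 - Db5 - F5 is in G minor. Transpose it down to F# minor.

G minor to F# minor down is a minor second, so every note moves down by that interval.
A6 gives G#6
Bb5 gives A5
D5 gives C#5
Db5 gives C5
F5 gives E5

G#6 A5 C#5 C5 E5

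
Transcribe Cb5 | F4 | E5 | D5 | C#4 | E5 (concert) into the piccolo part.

Cb4 F3 E4 D4 C#3 E4

Written C4 sounds as C5 on the piccolo, so concert pitches are written a perfect octave down.
Cb5 -> Cb4
F4 -> F3
E5 -> E4
D5 -> D4
C#4 -> C#3
E5 -> E4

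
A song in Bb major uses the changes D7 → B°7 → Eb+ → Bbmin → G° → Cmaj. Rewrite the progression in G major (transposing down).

B7 G#°7 C+ Gmin E° Amaj

Bb major down to G major is a minor third; each chord root moves by that interval while the quality stays the same.
D7: root D down a minor third → B, giving B7.
B°7: root B down a minor third → G#, giving G#°7.
Eb+: root Eb down a minor third → C, giving C+.
Bbmin: root Bb down a minor third → G, giving Gmin.
G°: root G down a minor third → E, giving E°.
Cmaj: root C down a minor third → A, giving Amaj.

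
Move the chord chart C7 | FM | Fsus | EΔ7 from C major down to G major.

G7 CM Csus BΔ7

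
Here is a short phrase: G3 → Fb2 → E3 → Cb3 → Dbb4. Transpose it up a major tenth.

G3 to B4
Fb2 to Ab3
E3 to G#4
Cb3 to Eb4
Dbb4 to Fb5

B4 Ab3 G#4 Eb4 Fb5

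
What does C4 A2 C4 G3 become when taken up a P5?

G4 E3 G4 D4

C4 gives G4
A2 gives E3
C4 gives G4
G3 gives D4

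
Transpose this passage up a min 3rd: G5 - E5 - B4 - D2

Bb5 G5 D5 F2

G5 -> Bb5
E5 -> G5
B4 -> D5
D2 -> F2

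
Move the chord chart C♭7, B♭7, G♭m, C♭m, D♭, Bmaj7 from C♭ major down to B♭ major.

Bb7 A7 Fm Bbm C A#maj7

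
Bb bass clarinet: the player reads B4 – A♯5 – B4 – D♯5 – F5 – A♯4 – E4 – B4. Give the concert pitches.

A3 G#4 A3 C#4 Eb4 G#3 D3 A3

Written C4 on the Bb bass clarinet sounds as Bb2, a major ninth lower; apply that shift to every note.
B4 to A3
A#5 to G#4
B4 to A3
D#5 to C#4
F5 to Eb4
A#4 to G#3
E4 to D3
B4 to A3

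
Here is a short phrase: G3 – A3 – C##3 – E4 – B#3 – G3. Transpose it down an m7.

G3: a seventh down reaches A, and 10 semitones makes it A2.
A3 down a minor seventh is B2.
C##3: a seventh down reaches D, and 10 semitones makes it D##2.
A minor seventh down from E4 gives F#3.
B#3: a seventh down reaches C, and 10 semitones makes it C##3.
G3: a seventh down reaches A, and 10 semitones makes it A2.

A2 B2 D##2 F#3 C##3 A2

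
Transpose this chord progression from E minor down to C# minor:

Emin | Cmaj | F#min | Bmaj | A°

C#min Amaj D#min G#maj F#°

E minor down to C# minor is a minor third; each chord root moves by that interval while the quality stays the same.
Emin: root E down a minor third → C#, giving C#min.
Cmaj: root C down a minor third → A, giving Amaj.
F#min: root F# down a minor third → D#, giving D#min.
Bmaj: root B down a minor third → G#, giving G#maj.
A°: root A down a minor third → F#, giving F#°.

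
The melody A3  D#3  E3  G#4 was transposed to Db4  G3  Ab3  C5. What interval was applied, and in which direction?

From A3 to Db4 is 4 letter names — a fourth of some quality.
A3 to Db4 is 4 semitones, which makes it a diminished fourth; the second version is higher, so the direction is up.
Checking another pair — G#4 → C5 — gives the same interval.

up a diminished fourth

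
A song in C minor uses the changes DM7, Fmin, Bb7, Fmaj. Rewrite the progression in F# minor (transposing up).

G#M7 Bmin E7 Bmaj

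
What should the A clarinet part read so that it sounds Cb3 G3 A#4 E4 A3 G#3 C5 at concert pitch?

Ebb3 Bb3 C#5 G4 C4 B3 Eb5

The A clarinet sounds a minor third below written, so the written part must be a minor third above concert — transpose each note up.
Cb3 becomes Ebb3
G3 becomes Bb3
A#4 becomes C#5
E4 becomes G4
A3 becomes C4
G#3 becomes B3
C5 becomes Eb5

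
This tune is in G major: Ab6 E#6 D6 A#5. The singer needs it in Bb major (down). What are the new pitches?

Cb6 G#5 F5 C#5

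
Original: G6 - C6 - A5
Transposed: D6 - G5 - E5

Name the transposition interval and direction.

down a perfect fourth

From G6 to D6 is 4 letter names — a fourth of some quality.
D6 to G6 is 5 semitones, which makes it a perfect fourth; the second version is lower, so the direction is down.
Checking another pair — A5 → E5 — gives the same interval.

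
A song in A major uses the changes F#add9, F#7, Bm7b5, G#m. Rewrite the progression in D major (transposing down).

A major down to D major is a perfect fifth; each chord root moves by that interval while the quality stays the same.
F#add9: root F# down a perfect fifth → B, giving Badd9.
F#7: root F# down a perfect fifth → B, giving B7.
Bm7b5: root B down a perfect fifth → E, giving Em7b5.
G#m: root G# down a perfect fifth → C#, giving C#m.

Badd9 B7 Em7b5 C#m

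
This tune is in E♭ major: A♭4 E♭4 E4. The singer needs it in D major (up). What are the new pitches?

G5 D5 D#5

From E♭ up to D is a major seventh; apply that to each pitch.
Ab4 → G5
Eb4 → D5
E4 → D#5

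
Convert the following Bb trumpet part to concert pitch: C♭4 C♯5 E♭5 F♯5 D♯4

Written C4 on the Bb trumpet sounds as Bb3, a major second lower; apply that shift to every note.
Cb4 → Bbb3
C#5 → B4
Eb5 → Db5
F#5 → E5
D#4 → C#4

Bbb3 B4 Db5 E5 C#4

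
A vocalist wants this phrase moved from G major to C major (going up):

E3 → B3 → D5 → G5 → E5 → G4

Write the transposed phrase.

From G up to C is a perfect fourth; apply that to each pitch.
E3 becomes A3
B3 becomes E4
D5 becomes G5
G5 becomes C6
E5 becomes A5
G4 becomes C5

A3 E4 G5 C6 A5 C5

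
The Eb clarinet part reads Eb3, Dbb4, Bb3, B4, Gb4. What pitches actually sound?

The Eb clarinet sounds a minor third above written, so transpose each written note up a minor third.
Eb3 → Gb3
Dbb4 → Fbb4
Bb3 → Db4
B4 → D5
Gb4 → Bbb4

Gb3 Fbb4 Db4 D5 Bbb4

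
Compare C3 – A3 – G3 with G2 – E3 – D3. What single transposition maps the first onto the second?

Take the first pair: C3 → G2. C to G spans 4 letter names, so the interval is some kind of fourth.
G2 to C3 is 5 semitones, which makes it a perfect fourth; the second version is lower, so the direction is down.
Checking another pair — G3 → D3 — gives the same interval.

down a perfect fourth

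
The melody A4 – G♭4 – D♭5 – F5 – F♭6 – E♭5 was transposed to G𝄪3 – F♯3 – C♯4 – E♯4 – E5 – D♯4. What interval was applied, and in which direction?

down a diminished ninth

From A4 to G##3 is 9 letter names — a ninth of some quality.
G##3 to A4 is 12 semitones, which makes it a diminished ninth; the second version is lower, so the direction is down.
Checking another pair — Eb5 → D#4 — gives the same interval.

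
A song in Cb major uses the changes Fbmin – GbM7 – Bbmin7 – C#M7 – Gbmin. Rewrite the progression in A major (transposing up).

Cb major up to A major is an augmented sixth; each chord root moves by that interval while the quality stays the same.
Fbmin: root Fb up an augmented sixth → D, giving Dmin.
GbM7: root Gb up an augmented sixth → E, giving EM7.
Bbmin7: root Bb up an augmented sixth → G#, giving G#min7.
C#M7: root C# up an augmented sixth → A##, giving A##M7.
Gbmin: root Gb up an augmented sixth → E, giving Emin.

Dmin EM7 G#min7 A##M7 Emin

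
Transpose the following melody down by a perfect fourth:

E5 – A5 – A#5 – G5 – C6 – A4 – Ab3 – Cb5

B4 E5 E#5 D5 G5 E4 Eb3 Gb4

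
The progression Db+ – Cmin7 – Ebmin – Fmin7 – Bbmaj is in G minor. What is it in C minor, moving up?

Gb+ Fmin7 Abmin Bbmin7 Ebmaj

G minor up to C minor is a perfect fourth; each chord root moves by that interval while the quality stays the same.
Db+: root Db up a perfect fourth → Gb, giving Gb+.
Cmin7: root C up a perfect fourth → F, giving Fmin7.
Ebmin: root Eb up a perfect fourth → Ab, giving Abmin.
Fmin7: root F up a perfect fourth → Bb, giving Bbmin7.
Bbmaj: root Bb up a perfect fourth → Eb, giving Ebmaj.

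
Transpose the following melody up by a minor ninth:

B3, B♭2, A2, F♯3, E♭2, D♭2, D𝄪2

C5 Cb4 Bb3 G4 Fb3 Ebb3 E#3

A minor ninth up from B3 gives C5.
Bb2 up a minor ninth is Cb4.
A minor ninth up from A2 gives Bb3.
F#3: a ninth up reaches G, and 13 semitones makes it G4.
A minor ninth up from Eb2 gives Fb3.
Db2: a ninth up reaches E, and 13 semitones makes it Ebb3.
D##2: a ninth up reaches E, and 13 semitones makes it E#3.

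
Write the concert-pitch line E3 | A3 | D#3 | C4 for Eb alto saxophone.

Written C4 sounds as Eb3 on the Eb alto saxophone, so concert pitches are written a major sixth up.
E3 -> C#4
A3 -> F#4
D#3 -> B#3
C4 -> A4

C#4 F#4 B#3 A4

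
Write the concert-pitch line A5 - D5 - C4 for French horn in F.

E6 A5 G4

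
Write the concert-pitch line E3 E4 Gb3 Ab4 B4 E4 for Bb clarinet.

F#3 F#4 Ab3 Bb4 C#5 F#4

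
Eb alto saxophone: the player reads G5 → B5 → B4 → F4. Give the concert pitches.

The Eb alto saxophone sounds a major sixth below written, so transpose each written note down a major sixth.
G5 gives Bb4
B5 gives D5
B4 gives D4
F4 gives Ab3

Bb4 D5 D4 Ab3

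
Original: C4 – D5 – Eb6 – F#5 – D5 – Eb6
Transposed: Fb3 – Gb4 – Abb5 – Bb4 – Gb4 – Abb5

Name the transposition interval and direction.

Take the first pair: C4 → Fb3. C to F spans 5 letter names, so the interval is some kind of fifth.
Fb3 to C4 is 8 semitones, which makes it an augmented fifth; the second version is lower, so the direction is down.
Checking another pair — Eb6 → Abb5 — gives the same interval.

down an augmented fifth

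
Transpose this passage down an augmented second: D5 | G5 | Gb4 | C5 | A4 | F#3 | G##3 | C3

Cb5 Fb5 Fbb4 Bbb4 Gb4 Eb3 F#3 Bbb2

D5 -> Cb5
G5 -> Fb5
Gb4 -> Fbb4
C5 -> Bbb4
A4 -> Gb4
F#3 -> Eb3
G##3 -> F#3
C3 -> Bbb2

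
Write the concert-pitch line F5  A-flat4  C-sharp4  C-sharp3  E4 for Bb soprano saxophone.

G5 Bb4 D#4 D#3 F#4

The Bb soprano saxophone sounds a major second below written, so the written part must be a major second above concert — transpose each note up.
F5 → G5
Ab4 → Bb4
C#4 → D#4
C#3 → D#3
E4 → F#4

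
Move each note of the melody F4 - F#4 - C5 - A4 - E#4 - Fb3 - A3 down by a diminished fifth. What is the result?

F4 becomes B3
F#4 becomes B#3
C5 becomes F#4
A4 becomes D#4
E#4 becomes A##3
Fb3 becomes Bb2
A3 becomes D#3

B3 B#3 F#4 D#4 A##3 Bb2 D#3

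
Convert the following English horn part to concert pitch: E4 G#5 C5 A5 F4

A3 C#5 F4 D5 Bb3

The English horn sounds a perfect fifth below written, so transpose each written note down a perfect fifth.
E4 becomes A3
G#5 becomes C#5
C5 becomes F4
A5 becomes D5
F4 becomes Bb3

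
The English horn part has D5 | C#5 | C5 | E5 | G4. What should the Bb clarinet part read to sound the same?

First find concert pitch: the English horn sounds a perfect fifth below written, so D5 C#5 C5 E5 G4 sounds G4 F#4 F4 A4 C4.
Then write for Bb clarinet: it sounds a major second below written, so the part must be a major second above concert.
G4 → A4
F#4 → G#4
F4 → G4
A4 → B4
C4 → D4

A4 G#4 G4 B4 D4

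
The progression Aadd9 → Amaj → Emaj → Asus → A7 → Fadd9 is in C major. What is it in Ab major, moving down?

C major down to Ab major is a major third; each chord root moves by that interval while the quality stays the same.
Aadd9: root A down a major third → F, giving Fadd9.
Amaj: root A down a major third → F, giving Fmaj.
Emaj: root E down a major third → C, giving Cmaj.
Asus: root A down a major third → F, giving Fsus.
A7: root A down a major third → F, giving F7.
Fadd9: root F down a major third → Db, giving Dbadd9.

Fadd9 Fmaj Cmaj Fsus F7 Dbadd9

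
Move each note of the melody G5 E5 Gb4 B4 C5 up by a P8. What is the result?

A perfect octave up from G5 gives G6.
A perfect octave up from E5 gives E6.
Gb4 up a perfect octave is Gb5.
A perfect octave up from B4 gives B5.
C5: an octave up reaches C, and 12 semitones makes it C6.

G6 E6 Gb5 B5 C6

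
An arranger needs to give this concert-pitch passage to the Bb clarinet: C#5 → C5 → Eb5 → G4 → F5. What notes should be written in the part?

Written C4 sounds as Bb3 on the Bb clarinet, so concert pitches are written a major second up.
C#5 gives D#5
C5 gives D5
Eb5 gives F5
G4 gives A4
F5 gives G5

D#5 D5 F5 A4 G5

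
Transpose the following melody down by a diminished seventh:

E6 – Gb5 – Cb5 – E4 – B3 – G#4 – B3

F##5 A4 D4 F##3 C##3 A##3 C##3

A diminished seventh down from E6 gives F##5.
A diminished seventh down from Gb5 gives A4.
Cb5: a seventh down reaches D, and 9 semitones makes it D4.
E4 down a diminished seventh is F##3.
B3: a seventh down reaches C, and 9 semitones makes it C##3.
G#4: a seventh down reaches A, and 9 semitones makes it A##3.
A diminished seventh down from B3 gives C##3.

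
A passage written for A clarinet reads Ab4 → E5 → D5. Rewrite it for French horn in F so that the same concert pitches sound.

C5 G#5 F#5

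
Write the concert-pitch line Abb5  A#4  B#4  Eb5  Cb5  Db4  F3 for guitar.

The guitar sounds a perfect octave below written, so the written part must be a perfect octave above concert — transpose each note up.
Abb5 to Abb6
A#4 to A#5
B#4 to B#5
Eb5 to Eb6
Cb5 to Cb6
Db4 to Db5
F3 to F4

Abb6 A#5 B#5 Eb6 Cb6 Db5 F4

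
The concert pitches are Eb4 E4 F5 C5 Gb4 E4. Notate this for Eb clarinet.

C4 C#4 D5 A4 Eb4 C#4

The Eb clarinet sounds a minor third above written, so the written part must be a minor third below concert — transpose each note down.
Eb4 → C4
E4 → C#4
F5 → D5
C5 → A4
Gb4 → Eb4
E4 → C#4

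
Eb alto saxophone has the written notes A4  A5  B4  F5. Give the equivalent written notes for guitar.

First find concert pitch: the Eb alto saxophone sounds a major sixth below written, so A4 A5 B4 F5 sounds C4 C5 D4 Ab4.
Then write for guitar: it sounds a perfect octave below written, so the part must be a perfect octave above concert.
C4 → C5
C5 → C6
D4 → D5
Ab4 → Ab5

C5 C6 D5 Ab5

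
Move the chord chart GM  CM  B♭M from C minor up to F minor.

C minor up to F minor is a perfect fourth; each chord root moves by that interval while the quality stays the same.
GM: root G up a perfect fourth → C, giving CM.
CM: root C up a perfect fourth → F, giving FM.
B♭M: root B♭ up a perfect fourth → Eb, giving EbM.

CM FM EbM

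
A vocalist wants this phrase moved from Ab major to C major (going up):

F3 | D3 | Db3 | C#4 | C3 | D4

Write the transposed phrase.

Ab major to C major up is a major third, so every note moves up by that interval.
F3 to A3
D3 to F#3
Db3 to F3
C#4 to E#4
C3 to E3
D4 to F#4

A3 F#3 F3 E#4 E3 F#4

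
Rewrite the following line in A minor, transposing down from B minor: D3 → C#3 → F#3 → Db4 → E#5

From B down to A is a major second; apply that to each pitch.
D3 to C3
C#3 to B2
F#3 to E3
Db4 to Cb4
E#5 to D#5

C3 B2 E3 Cb4 D#5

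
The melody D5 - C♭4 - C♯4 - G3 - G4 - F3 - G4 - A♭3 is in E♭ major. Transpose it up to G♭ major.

E♭ major to G♭ major up is a minor third, so every note moves up by that interval.
D5 gives F5
Cb4 gives Ebb4
C#4 gives E4
G3 gives Bb3
G4 gives Bb4
F3 gives Ab3
G4 gives Bb4
Ab3 gives Cb4

F5 Ebb4 E4 Bb3 Bb4 Ab3 Bb4 Cb4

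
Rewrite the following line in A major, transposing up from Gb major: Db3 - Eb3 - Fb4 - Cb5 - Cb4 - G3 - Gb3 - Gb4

E3 F#3 G4 D5 D4 A#3 A3 A4

Gb major to A major up is an augmented second, so every note moves up by that interval.
Db3 to E3
Eb3 to F#3
Fb4 to G4
Cb5 to D5
Cb4 to D4
G3 to A#3
Gb3 to A3
Gb4 to A4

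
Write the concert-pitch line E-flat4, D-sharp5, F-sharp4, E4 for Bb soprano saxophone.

Written C4 sounds as Bb3 on the Bb soprano saxophone, so concert pitches are written a major second up.
Eb4 becomes F4
D#5 becomes E#5
F#4 becomes G#4
E4 becomes F#4

F4 E#5 G#4 F#4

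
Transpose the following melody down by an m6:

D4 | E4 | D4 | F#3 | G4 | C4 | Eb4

F#3 G#3 F#3 A#2 B3 E3 G3

D4: a sixth down reaches F, and 8 semitones makes it F#3.
E4: a sixth down reaches G, and 8 semitones makes it G#3.
A minor sixth down from D4 gives F#3.
F#3: a sixth down reaches A, and 8 semitones makes it A#2.
G4: a sixth down reaches B, and 8 semitones makes it B3.
C4: a sixth down reaches E, and 8 semitones makes it E3.
Eb4 down a minor sixth is G3.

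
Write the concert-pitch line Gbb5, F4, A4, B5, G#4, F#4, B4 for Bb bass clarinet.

Written C4 sounds as Bb2 on the Bb bass clarinet, so concert pitches are written a major ninth up.
Gbb5 gives Abb6
F4 gives G5
A4 gives B5
B5 gives C#7
G#4 gives A#5
F#4 gives G#5
B4 gives C#6

Abb6 G5 B5 C#7 A#5 G#5 C#6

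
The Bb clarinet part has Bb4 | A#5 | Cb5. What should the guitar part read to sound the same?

Ab5 G#6 Bbb5

First find concert pitch: the Bb clarinet sounds a major second below written, so Bb4 A#5 Cb5 sounds Ab4 G#5 Bbb4.
Then write for guitar: it sounds a perfect octave below written, so the part must be a perfect octave above concert.
Ab4 → Ab5
G#5 → G#6
Bbb4 → Bbb5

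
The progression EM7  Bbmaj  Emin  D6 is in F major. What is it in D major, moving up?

C#M7 Gmaj C#min B6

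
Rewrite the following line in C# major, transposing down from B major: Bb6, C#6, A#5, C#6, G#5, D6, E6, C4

C6 D#5 B#4 D#5 A#4 E5 F#5 D3

B major to C# major down is a minor seventh, so every note moves down by that interval.
Bb6 gives C6
C#6 gives D#5
A#5 gives B#4
C#6 gives D#5
G#5 gives A#4
D6 gives E5
E6 gives F#5
C4 gives D3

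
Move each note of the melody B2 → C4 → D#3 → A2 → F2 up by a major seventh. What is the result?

A#3 B4 C##4 G#3 E3

B2: a seventh up reaches A, and 11 semitones makes it A#3.
A major seventh up from C4 gives B4.
D#3 up a major seventh is C##4.
A2: a seventh up reaches G, and 11 semitones makes it G#3.
A major seventh up from F2 gives E3.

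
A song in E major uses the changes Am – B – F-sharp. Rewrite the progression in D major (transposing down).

E major down to D major is a major second; each chord root moves by that interval while the quality stays the same.
Am: root A down a major second → G, giving Gm.
B: root B down a major second → A, giving A.
F-sharp: root F-sharp down a major second → E, giving E.

Gm A E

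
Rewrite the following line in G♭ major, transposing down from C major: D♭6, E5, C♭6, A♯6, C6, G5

From C down to G♭ is an augmented fourth; apply that to each pitch.
Db6 gives Abb5
E5 gives Bb4
Cb6 gives Gbb5
A#6 gives E6
C6 gives Gb5
G5 gives Db5

Abb5 Bb4 Gbb5 E6 Gb5 Db5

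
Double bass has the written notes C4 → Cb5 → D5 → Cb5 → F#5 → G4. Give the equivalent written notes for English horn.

First find concert pitch: the double bass sounds a perfect octave below written, so C4 Cb5 D5 Cb5 F#5 G4 sounds C3 Cb4 D4 Cb4 F#4 G3.
Then write for English horn: it sounds a perfect fifth below written, so the part must be a perfect fifth above concert.
C3 → G3
Cb4 → Gb4
D4 → A4
Cb4 → Gb4
F#4 → C#5
G3 → D4

G3 Gb4 A4 Gb4 C#5 D4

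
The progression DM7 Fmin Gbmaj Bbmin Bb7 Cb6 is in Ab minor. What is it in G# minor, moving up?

Ab minor up to G# minor is an augmented seventh; each chord root moves by that interval while the quality stays the same.
DM7: root D up an augmented seventh → C##, giving C##M7.
Fmin: root F up an augmented seventh → E#, giving E#min.
Gbmaj: root Gb up an augmented seventh → F#, giving F#maj.
Bbmin: root Bb up an augmented seventh → A#, giving A#min.
Bb7: root Bb up an augmented seventh → A#, giving A#7.
Cb6: root Cb up an augmented seventh → B, giving B6.

C##M7 E#min F#maj A#min A#7 B6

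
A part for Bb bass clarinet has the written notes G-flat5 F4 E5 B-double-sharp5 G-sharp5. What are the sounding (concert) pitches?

The Bb bass clarinet sounds a major ninth below written, so transpose each written note down a major ninth.
Gb5 → Fb4
F4 → Eb3
E5 → D4
B##5 → A##4
G#5 → F#4

Fb4 Eb3 D4 A##4 F#4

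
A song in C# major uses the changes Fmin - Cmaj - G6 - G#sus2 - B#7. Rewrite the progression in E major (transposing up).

C# major up to E major is a minor third; each chord root moves by that interval while the quality stays the same.
Fmin: root F up a minor third → Ab, giving Abmin.
Cmaj: root C up a minor third → Eb, giving Ebmaj.
G6: root G up a minor third → Bb, giving Bb6.
G#sus2: root G# up a minor third → B, giving Bsus2.
B#7: root B# up a minor third → D#, giving D#7.

Abmin Ebmaj Bb6 Bsus2 D#7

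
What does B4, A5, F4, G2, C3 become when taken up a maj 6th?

G#5 F#6 D5 E3 A3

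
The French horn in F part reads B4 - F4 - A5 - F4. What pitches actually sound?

E4 Bb3 D5 Bb3

Written C4 on the French horn in F sounds as F3, a perfect fifth lower; apply that shift to every note.
B4 -> E4
F4 -> Bb3
A5 -> D5
F4 -> Bb3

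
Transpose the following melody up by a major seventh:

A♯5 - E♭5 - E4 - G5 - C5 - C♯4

G##6 D6 D#5 F#6 B5 B#4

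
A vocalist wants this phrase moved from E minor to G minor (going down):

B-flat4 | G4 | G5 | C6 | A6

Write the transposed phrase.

Db4 Bb3 Bb4 Eb5 C6

From E down to G is a major sixth; apply that to each pitch.
Bb4 becomes Db4
G4 becomes Bb3
G5 becomes Bb4
C6 becomes Eb5
A6 becomes C6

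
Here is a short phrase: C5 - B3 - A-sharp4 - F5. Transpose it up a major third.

C5 gives E5
B3 gives D#4
A#4 gives C##5
F5 gives A5

E5 D#4 C##5 A5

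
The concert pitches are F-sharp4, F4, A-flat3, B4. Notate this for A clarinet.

A4 Ab4 Cb4 D5

Written C4 sounds as A3 on the A clarinet, so concert pitches are written a minor third up.
F#4 becomes A4
F4 becomes Ab4
Ab3 becomes Cb4
B4 becomes D5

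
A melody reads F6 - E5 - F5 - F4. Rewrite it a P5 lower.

A perfect fifth down from F6 gives Bb5.
E5 down a perfect fifth is A4.
F5 down a perfect fifth is Bb4.
F4: a fifth down reaches B, and 7 semitones makes it Bb3.

Bb5 A4 Bb4 Bb3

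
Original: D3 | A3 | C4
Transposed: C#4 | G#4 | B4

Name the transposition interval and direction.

up a major seventh

From D3 to C#4 is 7 letter names — a seventh of some quality.
D3 to C#4 is 11 semitones, which makes it a major seventh; the second version is higher, so the direction is up.
Checking another pair — C4 → B4 — gives the same interval.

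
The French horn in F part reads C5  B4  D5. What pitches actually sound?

F4 E4 G4

The French horn in F sounds a perfect fifth below written, so transpose each written note down a perfect fifth.
C5 → F4
B4 → E4
D5 → G4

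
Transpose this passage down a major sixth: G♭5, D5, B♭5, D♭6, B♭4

Bbb4 F4 Db5 Fb5 Db4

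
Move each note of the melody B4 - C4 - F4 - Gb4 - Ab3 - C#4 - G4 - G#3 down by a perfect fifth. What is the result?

B4: a fifth down reaches E, and 7 semitones makes it E4.
C4: a fifth down reaches F, and 7 semitones makes it F3.
F4 down a perfect fifth is Bb3.
Gb4: a fifth down reaches C, and 7 semitones makes it Cb4.
A perfect fifth down from Ab3 gives Db3.
A perfect fifth down from C#4 gives F#3.
A perfect fifth down from G4 gives C4.
G#3 down a perfect fifth is C#3.

E4 F3 Bb3 Cb4 Db3 F#3 C4 C#3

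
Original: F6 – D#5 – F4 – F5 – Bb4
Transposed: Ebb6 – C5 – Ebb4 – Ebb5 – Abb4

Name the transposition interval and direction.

down an augmented second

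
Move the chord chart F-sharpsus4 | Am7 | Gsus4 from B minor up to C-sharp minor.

B minor up to C-sharp minor is a major second; each chord root moves by that interval while the quality stays the same.
F-sharpsus4: root F-sharp up a major second → G#, giving G#sus4.
Am7: root A up a major second → B, giving Bm7.
Gsus4: root G up a major second → A, giving Asus4.

G#sus4 Bm7 Asus4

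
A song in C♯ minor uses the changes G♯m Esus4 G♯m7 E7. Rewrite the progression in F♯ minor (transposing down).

C#m Asus4 C#m7 A7

C♯ minor down to F♯ minor is a perfect fifth; each chord root moves by that interval while the quality stays the same.
G♯m: root G♯ down a perfect fifth → C#, giving C#m.
Esus4: root E down a perfect fifth → A, giving Asus4.
G♯m7: root G♯ down a perfect fifth → C#, giving C#m7.
E7: root E down a perfect fifth → A, giving A7.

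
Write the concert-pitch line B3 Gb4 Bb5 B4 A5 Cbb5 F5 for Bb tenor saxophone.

C#5 Ab5 C7 C#6 B6 Dbb6 G6

Written C4 sounds as Bb2 on the Bb tenor saxophone, so concert pitches are written a major ninth up.
B3 → C#5
Gb4 → Ab5
Bb5 → C7
B4 → C#6
A5 → B6
Cbb5 → Dbb6
F5 → G6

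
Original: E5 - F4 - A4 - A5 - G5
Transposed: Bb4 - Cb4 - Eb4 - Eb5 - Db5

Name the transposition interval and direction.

down an augmented fourth

Take the first pair: E5 → Bb4. E to B spans 4 letter names, so the interval is some kind of fourth.
Bb4 to E5 is 6 semitones, which makes it an augmented fourth; the second version is lower, so the direction is down.
Checking another pair — G5 → Db5 — gives the same interval.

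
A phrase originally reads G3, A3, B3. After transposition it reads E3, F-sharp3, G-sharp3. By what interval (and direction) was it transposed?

down a minor third

From G3 to E3 is 3 letter names — a third of some quality.
E3 to G3 is 3 semitones, which makes it a minor third; the second version is lower, so the direction is down.
Checking another pair — B3 → G#3 — gives the same interval.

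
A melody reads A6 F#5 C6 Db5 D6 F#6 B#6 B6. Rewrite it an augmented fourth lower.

Eb6 C5 Gb5 Abb4 Ab5 C6 F#6 F6

A6: a fourth down reaches E, and 6 semitones makes it Eb6.
An augmented fourth down from F#5 gives C5.
C6 down an augmented fourth is Gb5.
Db5: a fourth down reaches A, and 6 semitones makes it Abb4.
D6 down an augmented fourth is Ab5.
F#6: a fourth down reaches C, and 6 semitones makes it C6.
B#6: a fourth down reaches F, and 6 semitones makes it F#6.
B6: a fourth down reaches F, and 6 semitones makes it F6.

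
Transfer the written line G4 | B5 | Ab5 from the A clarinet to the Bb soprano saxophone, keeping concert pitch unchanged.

F#4 A#5 G5

First find concert pitch: the A clarinet sounds a minor third below written, so G4 B5 Ab5 sounds E4 G#5 F5.
Then write for Bb soprano saxophone: it sounds a major second below written, so the part must be a major second above concert.
E4 → F#4
G#5 → A#5
F5 → G5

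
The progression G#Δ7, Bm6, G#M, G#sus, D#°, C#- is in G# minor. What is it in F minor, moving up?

FΔ7 Abm6 FM Fsus C° Bb-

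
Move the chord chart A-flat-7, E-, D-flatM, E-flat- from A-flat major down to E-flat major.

Eb-7 B- AbM Bb-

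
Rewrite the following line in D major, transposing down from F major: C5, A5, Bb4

A4 F#5 G4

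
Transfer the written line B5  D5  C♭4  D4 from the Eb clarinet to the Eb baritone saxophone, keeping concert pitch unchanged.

First find concert pitch: the Eb clarinet sounds a minor third above written, so B5 D5 C♭4 D4 sounds D6 F5 Ebb4 F4.
Then write for Eb baritone saxophone: it sounds a major thirteenth below written, so the part must be a major thirteenth above concert.
D6 → B7
F5 → D7
Ebb4 → Cb6
F4 → D6

B7 D7 Cb6 D6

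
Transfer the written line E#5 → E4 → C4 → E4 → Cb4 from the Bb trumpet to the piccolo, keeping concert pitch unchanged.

D#4 D3 Bb2 D3 Bbb2

First find concert pitch: the Bb trumpet sounds a major second below written, so E#5 E4 C4 E4 Cb4 sounds D#5 D4 Bb3 D4 Bbb3.
Then write for piccolo: it sounds a perfect octave above written, so the part must be a perfect octave below concert.
D#5 → D#4
D4 → D3
Bb3 → Bb2
D4 → D3
Bbb3 → Bbb2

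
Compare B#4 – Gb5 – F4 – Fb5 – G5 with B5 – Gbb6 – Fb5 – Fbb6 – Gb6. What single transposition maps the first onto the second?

up a diminished octave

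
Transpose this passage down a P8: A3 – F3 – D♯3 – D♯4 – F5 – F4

A3 down a perfect octave is A2.
A perfect octave down from F3 gives F2.
D#3 down a perfect octave is D#2.
D#4: an octave down reaches D, and 12 semitones makes it D#3.
F5 down a perfect octave is F4.
F4 down a perfect octave is F3.

A2 F2 D#2 D#3 F4 F3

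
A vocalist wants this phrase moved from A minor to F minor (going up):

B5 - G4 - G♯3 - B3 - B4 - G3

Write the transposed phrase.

G6 Eb5 E4 G4 G5 Eb4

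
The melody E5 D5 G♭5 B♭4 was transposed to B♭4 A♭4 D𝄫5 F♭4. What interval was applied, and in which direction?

Take the first pair: E5 → Bb4. E to B spans 4 letter names, so the interval is some kind of fourth.
Bb4 to E5 is 6 semitones, which makes it an augmented fourth; the second version is lower, so the direction is down.
Checking another pair — Bb4 → Fb4 — gives the same interval.

down an augmented fourth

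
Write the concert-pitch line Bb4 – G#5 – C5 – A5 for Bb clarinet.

Written C4 sounds as Bb3 on the Bb clarinet, so concert pitches are written a major second up.
Bb4 gives C5
G#5 gives A#5
C5 gives D5
A5 gives B5

C5 A#5 D5 B5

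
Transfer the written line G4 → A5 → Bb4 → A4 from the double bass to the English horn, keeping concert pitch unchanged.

D4 E5 F4 E4

First find concert pitch: the double bass sounds a perfect octave below written, so G4 A5 Bb4 A4 sounds G3 A4 Bb3 A3.
Then write for English horn: it sounds a perfect fifth below written, so the part must be a perfect fifth above concert.
G3 → D4
A4 → E5
Bb3 → F4
A3 → E4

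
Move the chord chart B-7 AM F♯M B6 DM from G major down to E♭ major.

G-7 FM DM G6 BbM

G major down to E♭ major is a major third; each chord root moves by that interval while the quality stays the same.
B-7: root B down a major third → G, giving G-7.
AM: root A down a major third → F, giving FM.
F♯M: root F♯ down a major third → D, giving DM.
B6: root B down a major third → G, giving G6.
DM: root D down a major third → Bb, giving BbM.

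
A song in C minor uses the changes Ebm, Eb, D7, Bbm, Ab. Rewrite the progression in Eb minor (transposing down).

Gbm Gb F7 Dbm Cb

C minor down to Eb minor is a major sixth; each chord root moves by that interval while the quality stays the same.
Ebm: root Eb down a major sixth → Gb, giving Gbm.
Eb: root Eb down a major sixth → Gb, giving Gb.
D7: root D down a major sixth → F, giving F7.
Bbm: root Bb down a major sixth → Db, giving Dbm.
Ab: root Ab down a major sixth → Cb, giving Cb.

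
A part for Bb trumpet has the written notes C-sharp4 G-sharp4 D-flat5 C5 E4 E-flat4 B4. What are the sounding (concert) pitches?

The Bb trumpet sounds a major second below written, so transpose each written note down a major second.
C#4 to B3
G#4 to F#4
Db5 to Cb5
C5 to Bb4
E4 to D4
Eb4 to Db4
B4 to A4

B3 F#4 Cb5 Bb4 D4 Db4 A4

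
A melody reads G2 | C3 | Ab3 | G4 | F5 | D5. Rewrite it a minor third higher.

Bb2 Eb3 Cb4 Bb4 Ab5 F5

A minor third up from G2 gives Bb2.
A minor third up from C3 gives Eb3.
Ab3 up a minor third is Cb4.
A minor third up from G4 gives Bb4.
F5: a third up reaches A, and 3 semitones makes it Ab5.
A minor third up from D5 gives F5.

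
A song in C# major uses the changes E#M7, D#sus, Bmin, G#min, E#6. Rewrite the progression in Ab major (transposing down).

CM7 Bbsus Gbmin Ebmin C6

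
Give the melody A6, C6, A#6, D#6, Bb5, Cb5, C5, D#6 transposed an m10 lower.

A minor tenth down from A6 gives F#5.
A minor tenth down from C6 gives A4.
A#6: a tenth down reaches F, and 15 semitones makes it F##5.
D#6: a tenth down reaches B, and 15 semitones makes it B#4.
Bb5: a tenth down reaches G, and 15 semitones makes it G4.
A minor tenth down from Cb5 gives Ab3.
A minor tenth down from C5 gives A3.
D#6 down a minor tenth is B#4.

F#5 A4 F##5 B#4 G4 Ab3 A3 B#4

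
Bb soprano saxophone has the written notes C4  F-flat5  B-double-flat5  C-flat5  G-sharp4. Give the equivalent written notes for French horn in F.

F4 Bbb5 Ebb6 Fb5 C#5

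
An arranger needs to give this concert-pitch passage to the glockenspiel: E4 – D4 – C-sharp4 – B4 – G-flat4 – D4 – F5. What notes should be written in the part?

The glockenspiel sounds a perfect fifteenth above written, so the written part must be a perfect fifteenth below concert — transpose each note down.
E4 -> E2
D4 -> D2
C#4 -> C#2
B4 -> B2
Gb4 -> Gb2
D4 -> D2
F5 -> F3

E2 D2 C#2 B2 Gb2 D2 F3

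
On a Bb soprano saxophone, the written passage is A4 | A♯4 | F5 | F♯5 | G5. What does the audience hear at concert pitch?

G4 G#4 Eb5 E5 F5

The Bb soprano saxophone sounds a major second below written, so transpose each written note down a major second.
A4 gives G4
A#4 gives G#4
F5 gives Eb5
F#5 gives E5
G5 gives F5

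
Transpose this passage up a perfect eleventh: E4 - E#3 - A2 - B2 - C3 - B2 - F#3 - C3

E4 up a perfect eleventh is A5.
A perfect eleventh up from E#3 gives A#4.
A perfect eleventh up from A2 gives D4.
B2 up a perfect eleventh is E4.
C3: an eleventh up reaches F, and 17 semitones makes it F4.
B2: an eleventh up reaches E, and 17 semitones makes it E4.
F#3 up a perfect eleventh is B4.
C3 up a perfect eleventh is F4.

A5 A#4 D4 E4 F4 E4 B4 F4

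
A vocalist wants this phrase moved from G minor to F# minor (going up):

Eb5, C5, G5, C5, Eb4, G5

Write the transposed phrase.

From G up to F# is a major seventh; apply that to each pitch.
Eb5 gives D6
C5 gives B5
G5 gives F#6
C5 gives B5
Eb4 gives D5
G5 gives F#6

D6 B5 F#6 B5 D5 F#6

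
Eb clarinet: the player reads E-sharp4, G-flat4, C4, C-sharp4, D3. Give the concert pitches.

Written C4 on the Eb clarinet sounds as Eb4, a minor third higher; apply that shift to every note.
E#4 becomes G#4
Gb4 becomes Bbb4
C4 becomes Eb4
C#4 becomes E4
D3 becomes F3

G#4 Bbb4 Eb4 E4 F3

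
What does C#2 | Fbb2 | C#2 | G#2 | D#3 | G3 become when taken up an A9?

D##3 Gb3 D##3 A##3 E##4 A#4

C#2 gives D##3
Fbb2 gives Gb3
C#2 gives D##3
G#2 gives A##3
D#3 gives E##4
G3 gives A#4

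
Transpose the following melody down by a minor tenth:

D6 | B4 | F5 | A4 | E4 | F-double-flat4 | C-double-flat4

B4 G#3 D4 F#3 C#3 Dbb3 Abb2

D6 becomes B4
B4 becomes G#3
F5 becomes D4
A4 becomes F#3
E4 becomes C#3
Fbb4 becomes Dbb3
Cbb4 becomes Abb2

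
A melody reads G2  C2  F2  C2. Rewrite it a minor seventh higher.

G2 gives F3
C2 gives Bb2
F2 gives Eb3
C2 gives Bb2

F3 Bb2 Eb3 Bb2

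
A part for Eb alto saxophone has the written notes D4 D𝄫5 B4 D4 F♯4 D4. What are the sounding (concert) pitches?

Written C4 on the Eb alto saxophone sounds as Eb3, a major sixth lower; apply that shift to every note.
D4 to F3
Dbb5 to Fbb4
B4 to D4
D4 to F3
F#4 to A3
D4 to F3

F3 Fbb4 D4 F3 A3 F3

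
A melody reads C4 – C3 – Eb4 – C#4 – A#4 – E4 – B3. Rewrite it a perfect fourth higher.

C4 up a perfect fourth is F4.
C3: a fourth up reaches F, and 5 semitones makes it F3.
Eb4 up a perfect fourth is Ab4.
C#4: a fourth up reaches F, and 5 semitones makes it F#4.
A#4: a fourth up reaches D, and 5 semitones makes it D#5.
A perfect fourth up from E4 gives A4.
B3 up a perfect fourth is E4.

F4 F3 Ab4 F#4 D#5 A4 E4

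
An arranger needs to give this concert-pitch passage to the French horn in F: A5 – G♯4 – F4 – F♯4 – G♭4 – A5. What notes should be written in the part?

E6 D#5 C5 C#5 Db5 E6

Written C4 sounds as F3 on the French horn in F, so concert pitches are written a perfect fifth up.
A5 → E6
G#4 → D#5
F4 → C5
F#4 → C#5
Gb4 → Db5
A5 → E6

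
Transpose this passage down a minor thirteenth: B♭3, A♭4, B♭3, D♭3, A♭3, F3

Bb3 → D2
Ab4 → C3
Bb3 → D2
Db3 → F1
Ab3 → C2
F3 → A1

D2 C3 D2 F1 C2 A1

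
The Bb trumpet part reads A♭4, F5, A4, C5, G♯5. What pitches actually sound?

The Bb trumpet sounds a major second below written, so transpose each written note down a major second.
Ab4 → Gb4
F5 → Eb5
A4 → G4
C5 → Bb4
G#5 → F#5

Gb4 Eb5 G4 Bb4 F#5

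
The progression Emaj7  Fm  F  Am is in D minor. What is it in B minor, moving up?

C#maj7 Dm D F#m

D minor up to B minor is a major sixth; each chord root moves by that interval while the quality stays the same.
Emaj7: root E up a major sixth → C#, giving C#maj7.
Fm: root F up a major sixth → D, giving Dm.
F: root F up a major sixth → D, giving D.
Am: root A up a major sixth → F#, giving F#m.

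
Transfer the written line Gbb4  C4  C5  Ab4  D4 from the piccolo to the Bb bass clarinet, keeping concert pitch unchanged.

Abb6 D6 D7 Bb6 E6

First find concert pitch: the piccolo sounds a perfect octave above written, so Gbb4 C4 C5 Ab4 D4 sounds Gbb5 C5 C6 Ab5 D5.
Then write for Bb bass clarinet: it sounds a major ninth below written, so the part must be a major ninth above concert.
Gbb5 → Abb6
C5 → D6
C6 → D7
Ab5 → Bb6
D5 → E6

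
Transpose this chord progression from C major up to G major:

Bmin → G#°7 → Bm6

C major up to G major is a perfect fifth; each chord root moves by that interval while the quality stays the same.
Bmin: root B up a perfect fifth → F#, giving F#min.
G#°7: root G# up a perfect fifth → D#, giving D#°7.
Bm6: root B up a perfect fifth → F#, giving F#m6.

F#min D#°7 F#m6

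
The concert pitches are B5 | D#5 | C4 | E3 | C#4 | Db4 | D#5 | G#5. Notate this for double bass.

B6 D#6 C5 E4 C#5 Db5 D#6 G#6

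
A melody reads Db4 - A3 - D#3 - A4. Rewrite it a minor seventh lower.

Eb3 B2 E#2 B3

Db4: a seventh down reaches E, and 10 semitones makes it Eb3.
A minor seventh down from A3 gives B2.
D#3: a seventh down reaches E, and 10 semitones makes it E#2.
A minor seventh down from A4 gives B3.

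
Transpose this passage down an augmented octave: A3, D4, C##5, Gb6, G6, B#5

Ab2 Db3 C#4 Gbb5 Gb5 B4

A3: an octave down reaches A, and 13 semitones makes it Ab2.
An augmented octave down from D4 gives Db3.
C##5: an octave down reaches C, and 13 semitones makes it C#4.
Gb6: an octave down reaches G, and 13 semitones makes it Gbb5.
An augmented octave down from G6 gives Gb5.
B#5 down an augmented octave is B4.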